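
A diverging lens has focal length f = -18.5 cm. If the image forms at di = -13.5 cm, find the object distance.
1/do = 1/f − 1/di → do = 49.95 cm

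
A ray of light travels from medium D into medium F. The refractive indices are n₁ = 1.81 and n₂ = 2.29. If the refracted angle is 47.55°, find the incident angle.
sin θ₁ = (n₂/n₁)·sin θ₂ → θ₁ = 68.99°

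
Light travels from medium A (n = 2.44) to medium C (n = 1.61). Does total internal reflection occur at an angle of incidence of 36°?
θc = arcsin(n₂/n₁) = 41.29°; 36° < θc, so no — the ray refracts.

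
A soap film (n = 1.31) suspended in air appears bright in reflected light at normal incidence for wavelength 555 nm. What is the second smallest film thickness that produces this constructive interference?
2nt = (m − ½)λ with m = 2 → t = (m − ½)λ/(2n) = 317.7 nm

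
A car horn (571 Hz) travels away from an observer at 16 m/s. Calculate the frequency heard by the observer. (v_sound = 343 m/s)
f_obs = f·v/(v + v_s) = 545.6 Hz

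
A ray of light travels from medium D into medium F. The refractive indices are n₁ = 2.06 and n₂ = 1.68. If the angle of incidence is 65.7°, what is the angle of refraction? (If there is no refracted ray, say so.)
sin θ₂ = (n₁/n₂)·sin θ₁ = 1.118 > 1, so there is no refracted ray — the light undergoes total internal reflection.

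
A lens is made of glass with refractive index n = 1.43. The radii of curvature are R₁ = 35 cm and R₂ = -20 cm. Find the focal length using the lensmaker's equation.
1/f = (n − 1)(1/R₁ − 1/R₂) → f = 29.6 cm (converging lens)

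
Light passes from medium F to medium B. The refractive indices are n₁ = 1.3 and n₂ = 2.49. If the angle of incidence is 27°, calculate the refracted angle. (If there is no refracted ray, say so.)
sin θ₂ = (n₁/n₂)·sin θ₁ = 0.237 → θ₂ = 13.71°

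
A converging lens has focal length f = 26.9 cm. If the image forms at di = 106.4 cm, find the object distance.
1/do = 1/f − 1/di → do = 36 cm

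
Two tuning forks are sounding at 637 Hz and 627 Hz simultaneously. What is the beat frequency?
10 Hz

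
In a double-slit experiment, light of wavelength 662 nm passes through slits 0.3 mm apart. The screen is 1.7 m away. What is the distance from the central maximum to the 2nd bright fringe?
y = mλL/d = 7.503 mm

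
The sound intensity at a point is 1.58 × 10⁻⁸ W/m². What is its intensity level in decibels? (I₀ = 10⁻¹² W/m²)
β = 10·log₁₀(I/I₀) = 41.99 dB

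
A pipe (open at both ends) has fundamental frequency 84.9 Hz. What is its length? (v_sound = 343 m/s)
L = v/(2f₁) = 2.02 m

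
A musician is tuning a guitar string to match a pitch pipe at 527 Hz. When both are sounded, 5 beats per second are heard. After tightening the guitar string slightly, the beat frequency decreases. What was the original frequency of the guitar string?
522 Hz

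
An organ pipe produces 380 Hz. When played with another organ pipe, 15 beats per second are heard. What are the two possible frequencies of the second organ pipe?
f₂ = 380 ± 15 Hz → 395 Hz or 365 Hz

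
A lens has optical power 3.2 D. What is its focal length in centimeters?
f = 1/P = 31.25 cm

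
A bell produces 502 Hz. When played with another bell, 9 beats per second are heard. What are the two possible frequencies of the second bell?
f₂ = 502 ± 9 Hz → 511 Hz or 493 Hz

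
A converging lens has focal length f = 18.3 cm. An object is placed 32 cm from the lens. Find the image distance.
1/di = 1/f − 1/do → di = 42.74 cm (real image)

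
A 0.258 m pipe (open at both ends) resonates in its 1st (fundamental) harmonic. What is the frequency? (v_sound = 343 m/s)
fₙ = nv/(2L) = 664.7 Hz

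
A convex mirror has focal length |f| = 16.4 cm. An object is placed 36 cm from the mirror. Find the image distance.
f = −16.4 cm (convex); 1/di = 1/f − 1/do → di = -11.27 cm (virtual image, behind mirror)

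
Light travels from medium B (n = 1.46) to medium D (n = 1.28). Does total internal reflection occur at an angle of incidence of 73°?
θc = arcsin(n₂/n₁) = 61.25°; 73° > θc, so yes — total internal reflection.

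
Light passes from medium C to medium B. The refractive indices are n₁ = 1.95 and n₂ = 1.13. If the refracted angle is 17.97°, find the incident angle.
sin θ₁ = (n₂/n₁)·sin θ₂ → θ₁ = 10.3°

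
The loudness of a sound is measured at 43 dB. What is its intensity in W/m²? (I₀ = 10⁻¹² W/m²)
I = I₀·10^(β/10) = 2.00 × 10⁻⁸ W/m²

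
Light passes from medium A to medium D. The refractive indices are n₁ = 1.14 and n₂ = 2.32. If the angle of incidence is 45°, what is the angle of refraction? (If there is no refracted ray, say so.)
sin θ₂ = (n₁/n₂)·sin θ₁ = 0.3475 → θ₂ = 20.33°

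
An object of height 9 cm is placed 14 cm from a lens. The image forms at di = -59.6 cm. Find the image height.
hi = (-di/do) × ho = 38.31 cm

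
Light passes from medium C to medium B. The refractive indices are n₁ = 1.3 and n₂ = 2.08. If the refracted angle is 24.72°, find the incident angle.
sin θ₁ = (n₂/n₁)·sin θ₂ → θ₁ = 42°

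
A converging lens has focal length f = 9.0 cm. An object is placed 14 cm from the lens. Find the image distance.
1/di = 1/f − 1/do → di = 25.2 cm (real image)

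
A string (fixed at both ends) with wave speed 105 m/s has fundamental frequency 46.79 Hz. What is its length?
L = v/(2f₁) = 1.122 m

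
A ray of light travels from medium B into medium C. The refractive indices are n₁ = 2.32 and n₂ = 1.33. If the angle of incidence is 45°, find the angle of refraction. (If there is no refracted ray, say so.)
sin θ₂ = (n₁/n₂)·sin θ₁ = 1.233 > 1, so there is no refracted ray — the light undergoes total internal reflection.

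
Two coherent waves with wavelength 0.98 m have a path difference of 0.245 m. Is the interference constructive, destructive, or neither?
neither (partial) — path difference = 0.25λ, neither a whole number of wavelengths nor an odd multiple of λ/2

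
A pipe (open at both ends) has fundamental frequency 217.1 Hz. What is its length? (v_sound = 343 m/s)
L = v/(2f₁) = 0.79 m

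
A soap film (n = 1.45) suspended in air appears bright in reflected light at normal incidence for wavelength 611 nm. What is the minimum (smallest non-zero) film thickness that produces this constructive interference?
2nt = (m − ½)λ with m = 1 → t = (m − ½)λ/(2n) = 105.3 nm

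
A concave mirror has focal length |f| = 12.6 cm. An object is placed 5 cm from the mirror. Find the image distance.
f = +12.6 cm (concave); 1/di = 1/f − 1/do → di = -8.289 cm (virtual image, behind mirror)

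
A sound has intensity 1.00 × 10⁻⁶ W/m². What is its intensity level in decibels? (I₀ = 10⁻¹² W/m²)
β = 10·log₁₀(I/I₀) = 60 dB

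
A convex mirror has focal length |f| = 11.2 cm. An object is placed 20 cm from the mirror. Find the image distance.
f = −11.2 cm (convex); 1/di = 1/f − 1/do → di = -7.179 cm (virtual image, behind mirror)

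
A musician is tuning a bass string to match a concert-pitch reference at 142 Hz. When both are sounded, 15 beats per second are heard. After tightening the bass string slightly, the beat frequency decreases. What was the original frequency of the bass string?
127 Hz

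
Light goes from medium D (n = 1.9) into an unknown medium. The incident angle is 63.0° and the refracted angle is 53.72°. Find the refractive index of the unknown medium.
n₂ = n₁·sin θ₁ / sin θ₂ = 2.1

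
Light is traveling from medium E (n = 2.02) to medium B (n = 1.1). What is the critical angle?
θc = arcsin(n₂/n₁) = 32.99°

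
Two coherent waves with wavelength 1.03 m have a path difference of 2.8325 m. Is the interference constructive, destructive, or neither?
neither (partial) — path difference = 2.75λ, neither a whole number of wavelengths nor an odd multiple of λ/2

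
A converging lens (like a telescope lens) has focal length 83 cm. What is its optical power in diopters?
P = 1/f = 1.205 D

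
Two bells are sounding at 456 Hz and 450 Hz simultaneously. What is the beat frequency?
6 Hz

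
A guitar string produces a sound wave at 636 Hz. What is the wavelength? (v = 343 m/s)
λ = v/f = 0.5393 m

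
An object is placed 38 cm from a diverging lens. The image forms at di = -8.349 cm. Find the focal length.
1/f = 1/do + 1/di → f = -10.7 cm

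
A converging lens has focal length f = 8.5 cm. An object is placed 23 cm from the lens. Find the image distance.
1/di = 1/f − 1/do → di = 13.48 cm (real image)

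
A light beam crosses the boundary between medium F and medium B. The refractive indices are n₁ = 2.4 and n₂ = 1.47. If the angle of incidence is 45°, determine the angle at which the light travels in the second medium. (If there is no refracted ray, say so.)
sin θ₂ = (n₁/n₂)·sin θ₁ = 1.154 > 1, so there is no refracted ray — the light undergoes total internal reflection.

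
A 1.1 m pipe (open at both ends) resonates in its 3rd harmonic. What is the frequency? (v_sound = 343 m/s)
fₙ = nv/(2L) = 467.7 Hz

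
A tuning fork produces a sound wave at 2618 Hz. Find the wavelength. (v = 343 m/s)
λ = v/f = 0.131 m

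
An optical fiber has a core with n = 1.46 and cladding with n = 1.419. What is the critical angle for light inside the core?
θc = arcsin(n_cladding/n_core) = 76.39°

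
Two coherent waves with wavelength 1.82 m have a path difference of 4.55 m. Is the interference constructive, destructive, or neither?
destructive — path difference = 2.5λ, an odd multiple of λ/2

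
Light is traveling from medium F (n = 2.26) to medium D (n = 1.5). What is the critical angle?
θc = arcsin(n₂/n₁) = 41.58°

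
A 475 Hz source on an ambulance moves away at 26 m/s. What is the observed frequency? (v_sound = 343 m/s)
f_obs = f·v/(v + v_s) = 441.5 Hz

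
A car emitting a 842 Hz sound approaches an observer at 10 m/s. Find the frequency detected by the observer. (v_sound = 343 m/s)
f_obs = f·v/(v − v_s) = 867.3 Hz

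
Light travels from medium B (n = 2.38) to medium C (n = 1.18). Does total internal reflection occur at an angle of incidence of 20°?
θc = arcsin(n₂/n₁) = 29.72°; 20° < θc, so no — the ray refracts.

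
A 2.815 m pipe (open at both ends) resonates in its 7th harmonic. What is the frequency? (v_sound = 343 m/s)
fₙ = nv/(2L) = 426.5 Hz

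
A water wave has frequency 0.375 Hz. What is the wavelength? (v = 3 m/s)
λ = v/f = 8 m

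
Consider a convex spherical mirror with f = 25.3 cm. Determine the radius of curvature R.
R = 2|f| = 50.6 cm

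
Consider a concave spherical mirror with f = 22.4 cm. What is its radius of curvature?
R = 2|f| = 44.8 cm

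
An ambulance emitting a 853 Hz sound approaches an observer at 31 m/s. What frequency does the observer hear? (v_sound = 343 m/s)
f_obs = f·v/(v − v_s) = 937.8 Hz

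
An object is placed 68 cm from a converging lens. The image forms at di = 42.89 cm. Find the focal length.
1/f = 1/do + 1/di → f = 26.3 cm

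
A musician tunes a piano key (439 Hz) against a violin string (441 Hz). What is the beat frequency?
2 Hz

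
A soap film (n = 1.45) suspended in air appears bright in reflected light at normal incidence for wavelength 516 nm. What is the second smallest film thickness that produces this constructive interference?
2nt = (m − ½)λ with m = 2 → t = (m − ½)λ/(2n) = 266.9 nm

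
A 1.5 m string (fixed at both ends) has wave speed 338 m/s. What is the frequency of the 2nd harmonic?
fₙ = nv/(2L) = 225.3 Hz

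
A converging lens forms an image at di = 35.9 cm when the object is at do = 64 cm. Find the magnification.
M = −di/do = -0.5609 (inverted image)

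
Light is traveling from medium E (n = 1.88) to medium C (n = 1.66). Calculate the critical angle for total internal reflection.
θc = arcsin(n₂/n₁) = 62°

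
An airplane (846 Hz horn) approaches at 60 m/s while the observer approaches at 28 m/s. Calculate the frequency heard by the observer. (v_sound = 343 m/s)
f_obs = f·(v + v_o)/(v − v_s) = 1109 Hz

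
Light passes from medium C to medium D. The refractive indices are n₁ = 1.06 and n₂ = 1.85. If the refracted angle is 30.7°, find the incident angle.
sin θ₁ = (n₂/n₁)·sin θ₂ → θ₁ = 63°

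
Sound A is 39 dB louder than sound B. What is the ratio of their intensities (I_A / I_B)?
I_A/I_B = 10^(Δβ/10) = 7943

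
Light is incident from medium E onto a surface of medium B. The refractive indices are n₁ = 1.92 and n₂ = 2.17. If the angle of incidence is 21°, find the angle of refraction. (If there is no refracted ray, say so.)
sin θ₂ = (n₁/n₂)·sin θ₁ = 0.3171 → θ₂ = 18.49°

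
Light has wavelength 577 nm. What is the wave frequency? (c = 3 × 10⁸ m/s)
f = c/λ = 5.199 × 10¹⁴ Hz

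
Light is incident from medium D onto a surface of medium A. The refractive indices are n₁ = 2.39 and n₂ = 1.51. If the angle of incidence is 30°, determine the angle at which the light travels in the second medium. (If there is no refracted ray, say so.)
sin θ₂ = (n₁/n₂)·sin θ₁ = 0.7914 → θ₂ = 52.32°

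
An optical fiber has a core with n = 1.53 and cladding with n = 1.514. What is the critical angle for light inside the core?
θc = arcsin(n_cladding/n_core) = 81.71°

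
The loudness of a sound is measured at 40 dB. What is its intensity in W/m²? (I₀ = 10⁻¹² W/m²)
I = I₀·10^(β/10) = 1.00 × 10⁻⁸ W/m²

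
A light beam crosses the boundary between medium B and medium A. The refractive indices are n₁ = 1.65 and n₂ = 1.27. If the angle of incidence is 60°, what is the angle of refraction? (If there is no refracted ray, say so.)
sin θ₂ = (n₁/n₂)·sin θ₁ = 1.125 > 1, so there is no refracted ray — the light undergoes total internal reflection.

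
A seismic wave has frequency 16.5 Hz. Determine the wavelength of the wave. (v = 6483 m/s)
λ = v/f = 392.9 m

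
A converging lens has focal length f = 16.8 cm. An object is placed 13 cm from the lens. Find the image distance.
1/di = 1/f − 1/do → di = -57.47 cm (virtual image)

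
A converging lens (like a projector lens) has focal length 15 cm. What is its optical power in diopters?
P = 1/f = 6.667 D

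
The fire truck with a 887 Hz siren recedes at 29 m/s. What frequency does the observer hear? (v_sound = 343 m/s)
f_obs = f·v/(v + v_s) = 817.9 Hz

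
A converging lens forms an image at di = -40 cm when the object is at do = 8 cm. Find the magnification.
M = −di/do = 5 (upright image)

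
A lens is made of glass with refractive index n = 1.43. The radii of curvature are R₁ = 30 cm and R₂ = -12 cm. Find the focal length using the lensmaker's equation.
1/f = (n − 1)(1/R₁ − 1/R₂) → f = 19.93 cm (converging lens)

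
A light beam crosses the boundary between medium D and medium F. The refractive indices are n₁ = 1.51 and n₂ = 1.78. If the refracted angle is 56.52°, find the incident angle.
sin θ₁ = (n₂/n₁)·sin θ₂ → θ₁ = 79.49°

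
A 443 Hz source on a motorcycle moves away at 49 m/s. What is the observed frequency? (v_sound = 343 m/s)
f_obs = f·v/(v + v_s) = 387.6 Hz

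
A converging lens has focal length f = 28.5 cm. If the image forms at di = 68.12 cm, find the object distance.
1/do = 1/f − 1/di → do = 49 cm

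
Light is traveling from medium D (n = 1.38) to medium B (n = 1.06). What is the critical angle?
θc = arcsin(n₂/n₁) = 50.19°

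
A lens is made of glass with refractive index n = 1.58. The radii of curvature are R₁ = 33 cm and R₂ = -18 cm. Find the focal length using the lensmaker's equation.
1/f = (n − 1)(1/R₁ − 1/R₂) → f = 20.08 cm (converging lens)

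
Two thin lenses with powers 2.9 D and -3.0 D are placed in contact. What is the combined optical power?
P_total = P₁ + P₂ = -0.1 D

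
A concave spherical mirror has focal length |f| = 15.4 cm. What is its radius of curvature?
R = 2|f| = 30.8 cm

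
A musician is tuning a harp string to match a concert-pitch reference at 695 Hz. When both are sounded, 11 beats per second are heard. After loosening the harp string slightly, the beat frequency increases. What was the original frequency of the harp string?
684 Hz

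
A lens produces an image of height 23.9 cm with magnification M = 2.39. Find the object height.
ho = |hi|/|M| = 10 cm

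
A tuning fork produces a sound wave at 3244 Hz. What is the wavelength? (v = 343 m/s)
λ = v/f = 0.1057 m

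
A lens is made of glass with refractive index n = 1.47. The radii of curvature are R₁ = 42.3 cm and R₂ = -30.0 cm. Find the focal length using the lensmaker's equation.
1/f = (n − 1)(1/R₁ − 1/R₂) → f = 37.34 cm (converging lens)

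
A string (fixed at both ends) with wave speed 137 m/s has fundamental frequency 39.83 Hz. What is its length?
L = v/(2f₁) = 1.72 m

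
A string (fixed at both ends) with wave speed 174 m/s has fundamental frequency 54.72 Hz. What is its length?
L = v/(2f₁) = 1.59 m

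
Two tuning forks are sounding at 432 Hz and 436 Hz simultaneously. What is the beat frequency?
4 Hz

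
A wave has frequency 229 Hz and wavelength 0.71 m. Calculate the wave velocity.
v = fλ = 162.6 m/s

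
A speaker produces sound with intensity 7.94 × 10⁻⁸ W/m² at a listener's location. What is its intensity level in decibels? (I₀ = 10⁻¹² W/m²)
β = 10·log₁₀(I/I₀) = 49 dB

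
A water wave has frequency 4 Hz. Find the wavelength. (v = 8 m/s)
λ = v/f = 2 m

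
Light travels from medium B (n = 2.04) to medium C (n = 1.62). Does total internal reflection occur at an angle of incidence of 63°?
θc = arcsin(n₂/n₁) = 52.57°; 63° > θc, so yes — total internal reflection.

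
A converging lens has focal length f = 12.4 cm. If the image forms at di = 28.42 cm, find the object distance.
1/do = 1/f − 1/di → do = 22 cm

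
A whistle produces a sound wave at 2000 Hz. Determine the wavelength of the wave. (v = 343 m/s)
λ = v/f = 0.1715 m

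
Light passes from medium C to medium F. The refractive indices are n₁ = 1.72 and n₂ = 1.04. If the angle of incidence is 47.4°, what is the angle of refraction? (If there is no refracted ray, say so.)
sin θ₂ = (n₁/n₂)·sin θ₁ = 1.217 > 1, so there is no refracted ray — the light undergoes total internal reflection.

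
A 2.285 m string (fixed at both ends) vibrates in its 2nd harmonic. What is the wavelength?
λₙ = 2L/n = 2.285 m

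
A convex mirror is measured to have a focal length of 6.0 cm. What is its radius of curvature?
R = 2|f| = 12 cm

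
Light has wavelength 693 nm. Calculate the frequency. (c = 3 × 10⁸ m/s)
f = c/λ = 4.329 × 10¹⁴ Hz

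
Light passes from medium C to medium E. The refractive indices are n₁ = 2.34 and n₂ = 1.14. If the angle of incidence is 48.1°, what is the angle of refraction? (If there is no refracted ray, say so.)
sin θ₂ = (n₁/n₂)·sin θ₁ = 1.528 > 1, so there is no refracted ray — the light undergoes total internal reflection.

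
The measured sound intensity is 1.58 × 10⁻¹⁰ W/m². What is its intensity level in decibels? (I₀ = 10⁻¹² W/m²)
β = 10·log₁₀(I/I₀) = 21.99 dB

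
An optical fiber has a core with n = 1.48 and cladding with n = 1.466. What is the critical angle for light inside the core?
θc = arcsin(n_cladding/n_core) = 82.11°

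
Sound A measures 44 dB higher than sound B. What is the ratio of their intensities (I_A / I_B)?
I_A/I_B = 10^(Δβ/10) = 25120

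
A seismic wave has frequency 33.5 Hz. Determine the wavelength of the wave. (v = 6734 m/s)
λ = v/f = 201 m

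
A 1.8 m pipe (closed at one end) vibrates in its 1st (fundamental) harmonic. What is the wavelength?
λₙ = 4L/n = 7.2 m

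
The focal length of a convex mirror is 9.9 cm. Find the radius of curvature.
R = 2|f| = 19.8 cm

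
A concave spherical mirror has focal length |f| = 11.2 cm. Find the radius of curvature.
R = 2|f| = 22.4 cm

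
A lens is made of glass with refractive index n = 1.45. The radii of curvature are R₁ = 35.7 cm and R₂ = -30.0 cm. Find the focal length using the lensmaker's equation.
1/f = (n − 1)(1/R₁ − 1/R₂) → f = 36.23 cm (converging lens)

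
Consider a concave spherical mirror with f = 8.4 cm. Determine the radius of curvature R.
R = 2|f| = 16.8 cm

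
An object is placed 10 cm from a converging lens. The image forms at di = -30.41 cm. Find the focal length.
1/f = 1/do + 1/di → f = 14.9 cm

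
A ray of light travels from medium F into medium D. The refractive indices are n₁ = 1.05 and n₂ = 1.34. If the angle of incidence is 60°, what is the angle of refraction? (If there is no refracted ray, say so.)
sin θ₂ = (n₁/n₂)·sin θ₁ = 0.6786 → θ₂ = 42.73°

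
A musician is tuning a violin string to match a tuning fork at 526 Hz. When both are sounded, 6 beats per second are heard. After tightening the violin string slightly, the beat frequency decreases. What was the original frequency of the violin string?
520 Hz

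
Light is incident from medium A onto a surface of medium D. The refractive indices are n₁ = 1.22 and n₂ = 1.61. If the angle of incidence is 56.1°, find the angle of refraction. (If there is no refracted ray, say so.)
sin θ₂ = (n₁/n₂)·sin θ₁ = 0.629 → θ₂ = 38.97°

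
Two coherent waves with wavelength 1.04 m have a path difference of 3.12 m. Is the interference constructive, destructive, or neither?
constructive — path difference = 3λ, a whole number of wavelengths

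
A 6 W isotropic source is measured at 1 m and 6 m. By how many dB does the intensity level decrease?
Δβ = 20·log₁₀(r₂/r₁) = 15.56 dB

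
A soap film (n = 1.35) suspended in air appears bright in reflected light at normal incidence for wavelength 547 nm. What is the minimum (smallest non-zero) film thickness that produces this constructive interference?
2nt = (m − ½)λ with m = 1 → t = (m − ½)λ/(2n) = 101.3 nm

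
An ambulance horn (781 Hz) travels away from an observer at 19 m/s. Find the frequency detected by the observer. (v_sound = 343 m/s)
f_obs = f·v/(v + v_s) = 740 Hz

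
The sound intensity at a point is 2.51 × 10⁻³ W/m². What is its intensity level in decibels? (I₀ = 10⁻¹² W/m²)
β = 10·log₁₀(I/I₀) = 94 dB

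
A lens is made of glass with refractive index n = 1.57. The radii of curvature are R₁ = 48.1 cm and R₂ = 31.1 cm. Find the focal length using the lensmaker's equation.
1/f = (n − 1)(1/R₁ − 1/R₂) → f = -154.4 cm (diverging lens)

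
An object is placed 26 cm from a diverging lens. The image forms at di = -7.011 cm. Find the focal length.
1/f = 1/do + 1/di → f = -9.6 cm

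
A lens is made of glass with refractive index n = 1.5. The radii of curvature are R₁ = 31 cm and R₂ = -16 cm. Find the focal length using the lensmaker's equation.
1/f = (n − 1)(1/R₁ − 1/R₂) → f = 21.11 cm (converging lens)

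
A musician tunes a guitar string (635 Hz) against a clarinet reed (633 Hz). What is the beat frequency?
2 Hz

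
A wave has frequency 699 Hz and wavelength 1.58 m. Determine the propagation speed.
v = fλ = 1104 m/s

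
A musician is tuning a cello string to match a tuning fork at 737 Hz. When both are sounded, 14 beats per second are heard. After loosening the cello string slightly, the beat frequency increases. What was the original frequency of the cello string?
723 Hz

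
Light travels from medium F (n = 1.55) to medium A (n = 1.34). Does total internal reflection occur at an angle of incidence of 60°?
θc = arcsin(n₂/n₁) = 59.83°; 60° > θc, so yes — total internal reflection.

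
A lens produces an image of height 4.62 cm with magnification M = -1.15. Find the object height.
ho = |hi|/|M| = 4.017 cm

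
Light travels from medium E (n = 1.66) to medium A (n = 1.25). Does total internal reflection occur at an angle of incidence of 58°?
θc = arcsin(n₂/n₁) = 48.85°; 58° > θc, so yes — total internal reflection.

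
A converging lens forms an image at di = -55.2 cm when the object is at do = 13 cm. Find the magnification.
M = −di/do = 4.246 (upright image)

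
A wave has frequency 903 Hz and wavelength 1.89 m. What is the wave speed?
v = fλ = 1707 m/s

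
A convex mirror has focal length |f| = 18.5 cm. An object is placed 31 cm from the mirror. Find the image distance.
f = −18.5 cm (convex); 1/di = 1/f − 1/do → di = -11.59 cm (virtual image, behind mirror)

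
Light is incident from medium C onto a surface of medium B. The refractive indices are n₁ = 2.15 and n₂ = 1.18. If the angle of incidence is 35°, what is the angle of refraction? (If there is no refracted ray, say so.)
sin θ₂ = (n₁/n₂)·sin θ₁ = 1.045 > 1, so there is no refracted ray — the light undergoes total internal reflection.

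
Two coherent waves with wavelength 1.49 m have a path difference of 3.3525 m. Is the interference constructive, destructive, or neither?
neither (partial) — path difference = 2.25λ, neither a whole number of wavelengths nor an odd multiple of λ/2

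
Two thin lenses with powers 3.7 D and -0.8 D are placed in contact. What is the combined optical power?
P_total = P₁ + P₂ = 2.9 D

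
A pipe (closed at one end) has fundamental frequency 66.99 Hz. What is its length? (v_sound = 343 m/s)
L = v/(4f₁) = 1.28 m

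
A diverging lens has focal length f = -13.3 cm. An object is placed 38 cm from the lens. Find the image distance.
1/di = 1/f − 1/do → di = -9.852 cm (virtual image)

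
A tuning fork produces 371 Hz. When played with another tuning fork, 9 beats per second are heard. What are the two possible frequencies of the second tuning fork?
f₂ = 371 ± 9 Hz → 380 Hz or 362 Hz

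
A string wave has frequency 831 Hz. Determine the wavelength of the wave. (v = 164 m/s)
λ = v/f = 0.1974 m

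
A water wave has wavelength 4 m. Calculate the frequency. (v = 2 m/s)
f = v/λ = 0.5 Hz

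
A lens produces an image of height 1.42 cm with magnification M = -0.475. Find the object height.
ho = |hi|/|M| = 2.989 cm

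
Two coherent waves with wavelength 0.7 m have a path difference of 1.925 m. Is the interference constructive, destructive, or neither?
neither (partial) — path difference = 2.75λ, neither a whole number of wavelengths nor an odd multiple of λ/2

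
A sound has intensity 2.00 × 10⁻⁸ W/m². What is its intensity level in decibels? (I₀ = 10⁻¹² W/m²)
β = 10·log₁₀(I/I₀) = 43.01 dB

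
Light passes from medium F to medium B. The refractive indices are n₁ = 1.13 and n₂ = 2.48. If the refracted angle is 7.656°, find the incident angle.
sin θ₁ = (n₂/n₁)·sin θ₂ → θ₁ = 17°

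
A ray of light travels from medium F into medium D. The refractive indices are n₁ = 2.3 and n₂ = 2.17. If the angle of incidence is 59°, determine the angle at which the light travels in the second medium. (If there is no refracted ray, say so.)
sin θ₂ = (n₁/n₂)·sin θ₁ = 0.9085 → θ₂ = 65.3°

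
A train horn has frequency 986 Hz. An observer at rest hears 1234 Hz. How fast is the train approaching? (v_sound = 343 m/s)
v_s = v·(1 − f/f_obs) = 68.93 m/s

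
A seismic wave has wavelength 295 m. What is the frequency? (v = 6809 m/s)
f = v/λ = 23.08 Hz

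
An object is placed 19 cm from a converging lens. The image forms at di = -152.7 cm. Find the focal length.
1/f = 1/do + 1/di → f = 21.7 cm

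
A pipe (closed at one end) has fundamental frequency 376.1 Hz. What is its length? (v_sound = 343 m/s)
L = v/(4f₁) = 0.228 m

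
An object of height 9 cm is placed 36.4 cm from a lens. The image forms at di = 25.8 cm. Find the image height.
hi = (-di/do) × ho = -6.379 cm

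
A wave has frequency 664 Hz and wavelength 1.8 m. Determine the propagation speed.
v = fλ = 1195 m/s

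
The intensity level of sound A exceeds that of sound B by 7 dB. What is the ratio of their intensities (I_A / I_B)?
I_A/I_B = 10^(Δβ/10) = 5.012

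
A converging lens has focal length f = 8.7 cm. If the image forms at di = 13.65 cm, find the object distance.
1/do = 1/f − 1/di → do = 23.99 cm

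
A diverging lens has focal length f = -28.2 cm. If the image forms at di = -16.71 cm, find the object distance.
1/do = 1/f − 1/di → do = 41.01 cm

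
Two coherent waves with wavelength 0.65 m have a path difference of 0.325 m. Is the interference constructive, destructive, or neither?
destructive — path difference = 0.5λ, an odd multiple of λ/2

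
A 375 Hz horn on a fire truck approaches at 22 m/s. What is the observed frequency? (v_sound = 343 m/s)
f_obs = f·v/(v − v_s) = 400.7 Hz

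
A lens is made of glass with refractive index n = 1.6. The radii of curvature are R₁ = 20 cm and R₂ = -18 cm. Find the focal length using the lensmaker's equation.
1/f = (n − 1)(1/R₁ − 1/R₂) → f = 15.79 cm (converging lens)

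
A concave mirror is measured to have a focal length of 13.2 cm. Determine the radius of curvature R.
R = 2|f| = 26.4 cm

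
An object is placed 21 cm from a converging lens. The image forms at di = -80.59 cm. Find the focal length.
1/f = 1/do + 1/di → f = 28.4 cm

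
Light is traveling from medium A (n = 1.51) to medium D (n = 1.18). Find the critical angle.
θc = arcsin(n₂/n₁) = 51.39°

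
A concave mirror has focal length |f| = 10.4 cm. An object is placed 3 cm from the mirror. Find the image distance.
f = +10.4 cm (concave); 1/di = 1/f − 1/do → di = -4.216 cm (virtual image, behind mirror)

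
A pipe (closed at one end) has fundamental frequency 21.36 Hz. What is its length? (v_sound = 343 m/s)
L = v/(4f₁) = 4.015 m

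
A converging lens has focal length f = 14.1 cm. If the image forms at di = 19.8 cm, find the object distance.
1/do = 1/f − 1/di → do = 48.98 cm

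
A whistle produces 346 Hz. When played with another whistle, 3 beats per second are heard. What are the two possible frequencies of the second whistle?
f₂ = 346 ± 3 Hz → 349 Hz or 343 Hz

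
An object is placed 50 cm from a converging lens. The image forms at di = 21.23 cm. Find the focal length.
1/f = 1/do + 1/di → f = 14.9 cm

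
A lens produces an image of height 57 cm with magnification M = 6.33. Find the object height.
ho = |hi|/|M| = 9.005 cm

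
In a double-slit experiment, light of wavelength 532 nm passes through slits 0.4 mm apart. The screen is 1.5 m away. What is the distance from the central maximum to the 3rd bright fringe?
y = mλL/d = 5.985 mm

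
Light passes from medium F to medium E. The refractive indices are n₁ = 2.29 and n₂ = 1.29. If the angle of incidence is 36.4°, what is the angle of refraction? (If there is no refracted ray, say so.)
sin θ₂ = (n₁/n₂)·sin θ₁ = 1.053 > 1, so there is no refracted ray — the light undergoes total internal reflection.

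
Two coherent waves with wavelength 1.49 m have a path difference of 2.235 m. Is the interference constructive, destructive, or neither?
destructive — path difference = 1.5λ, an odd multiple of λ/2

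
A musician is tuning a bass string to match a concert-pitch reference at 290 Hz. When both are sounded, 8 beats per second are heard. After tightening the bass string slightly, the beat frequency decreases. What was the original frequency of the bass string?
282 Hz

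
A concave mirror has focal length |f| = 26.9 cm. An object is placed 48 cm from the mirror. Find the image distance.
f = +26.9 cm (concave); 1/di = 1/f − 1/do → di = 61.19 cm (real image, in front of mirror)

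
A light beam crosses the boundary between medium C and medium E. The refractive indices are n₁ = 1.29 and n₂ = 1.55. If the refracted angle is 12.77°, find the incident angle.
sin θ₁ = (n₂/n₁)·sin θ₂ → θ₁ = 15.4°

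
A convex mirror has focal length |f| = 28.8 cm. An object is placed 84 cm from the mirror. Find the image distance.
f = −28.8 cm (convex); 1/di = 1/f − 1/do → di = -21.45 cm (virtual image, behind mirror)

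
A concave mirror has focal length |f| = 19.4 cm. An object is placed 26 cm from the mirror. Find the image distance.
f = +19.4 cm (concave); 1/di = 1/f − 1/do → di = 76.42 cm (real image, in front of mirror)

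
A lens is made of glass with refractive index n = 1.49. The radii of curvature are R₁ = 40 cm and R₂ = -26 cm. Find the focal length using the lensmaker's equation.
1/f = (n − 1)(1/R₁ − 1/R₂) → f = 32.16 cm (converging lens)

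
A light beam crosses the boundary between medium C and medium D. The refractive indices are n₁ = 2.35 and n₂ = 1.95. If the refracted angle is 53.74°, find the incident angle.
sin θ₁ = (n₂/n₁)·sin θ₂ → θ₁ = 42°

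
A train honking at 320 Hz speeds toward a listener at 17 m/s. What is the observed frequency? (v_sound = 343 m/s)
f_obs = f·v/(v − v_s) = 336.7 Hz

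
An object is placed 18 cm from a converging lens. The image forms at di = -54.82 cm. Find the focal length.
1/f = 1/do + 1/di → f = 26.8 cm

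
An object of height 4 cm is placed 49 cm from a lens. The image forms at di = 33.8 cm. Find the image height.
hi = (-di/do) × ho = -2.759 cm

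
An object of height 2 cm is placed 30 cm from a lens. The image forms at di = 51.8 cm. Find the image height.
hi = (-di/do) × ho = -3.453 cm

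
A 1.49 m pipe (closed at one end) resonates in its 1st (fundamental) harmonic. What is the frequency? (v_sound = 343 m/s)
fₙ = nv/(4L) = 57.55 Hz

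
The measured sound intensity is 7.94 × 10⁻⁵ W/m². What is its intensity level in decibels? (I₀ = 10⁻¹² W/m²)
β = 10·log₁₀(I/I₀) = 79 dB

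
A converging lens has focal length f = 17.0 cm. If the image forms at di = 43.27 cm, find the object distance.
1/do = 1/f − 1/di → do = 28 cm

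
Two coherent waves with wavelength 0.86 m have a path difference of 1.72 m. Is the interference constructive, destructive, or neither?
constructive — path difference = 2λ, a whole number of wavelengths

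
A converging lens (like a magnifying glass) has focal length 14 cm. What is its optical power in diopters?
P = 1/f = 7.143 D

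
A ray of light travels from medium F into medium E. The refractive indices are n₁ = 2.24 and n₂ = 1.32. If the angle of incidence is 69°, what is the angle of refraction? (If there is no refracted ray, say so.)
sin θ₂ = (n₁/n₂)·sin θ₁ = 1.584 > 1, so there is no refracted ray — the light undergoes total internal reflection.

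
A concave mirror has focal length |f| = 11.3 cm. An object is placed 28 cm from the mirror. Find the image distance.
f = +11.3 cm (concave); 1/di = 1/f − 1/do → di = 18.95 cm (real image, in front of mirror)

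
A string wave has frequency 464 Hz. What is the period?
T = 1/f = 0.002155 s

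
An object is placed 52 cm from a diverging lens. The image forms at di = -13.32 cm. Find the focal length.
1/f = 1/do + 1/di → f = -17.91 cm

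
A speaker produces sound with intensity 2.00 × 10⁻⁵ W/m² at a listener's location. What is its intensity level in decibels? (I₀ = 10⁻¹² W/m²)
β = 10·log₁₀(I/I₀) = 73.01 dB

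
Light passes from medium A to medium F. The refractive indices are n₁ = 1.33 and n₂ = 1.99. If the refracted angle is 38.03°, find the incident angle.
sin θ₁ = (n₂/n₁)·sin θ₂ → θ₁ = 67.19°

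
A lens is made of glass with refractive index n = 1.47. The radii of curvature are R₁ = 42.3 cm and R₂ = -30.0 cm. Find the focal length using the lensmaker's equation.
1/f = (n − 1)(1/R₁ − 1/R₂) → f = 37.34 cm (converging lens)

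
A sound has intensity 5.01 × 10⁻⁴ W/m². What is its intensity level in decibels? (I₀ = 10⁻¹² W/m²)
β = 10·log₁₀(I/I₀) = 87 dB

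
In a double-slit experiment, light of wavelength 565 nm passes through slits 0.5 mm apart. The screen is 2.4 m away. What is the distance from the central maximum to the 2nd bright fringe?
y = mλL/d = 5.424 mm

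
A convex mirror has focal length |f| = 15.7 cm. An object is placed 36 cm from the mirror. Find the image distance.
f = −15.7 cm (convex); 1/di = 1/f − 1/do → di = -10.93 cm (virtual image, behind mirror)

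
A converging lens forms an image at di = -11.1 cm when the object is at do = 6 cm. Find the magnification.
M = −di/do = 1.85 (upright image)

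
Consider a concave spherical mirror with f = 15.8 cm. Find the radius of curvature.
R = 2|f| = 31.6 cm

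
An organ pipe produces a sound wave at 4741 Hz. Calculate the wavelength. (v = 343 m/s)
λ = v/f = 0.07235 m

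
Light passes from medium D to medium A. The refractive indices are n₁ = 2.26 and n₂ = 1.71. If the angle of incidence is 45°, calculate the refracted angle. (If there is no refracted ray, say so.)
sin θ₂ = (n₁/n₂)·sin θ₁ = 0.9345 → θ₂ = 69.15°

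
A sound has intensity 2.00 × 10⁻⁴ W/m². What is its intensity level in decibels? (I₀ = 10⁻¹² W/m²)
β = 10·log₁₀(I/I₀) = 83.01 dB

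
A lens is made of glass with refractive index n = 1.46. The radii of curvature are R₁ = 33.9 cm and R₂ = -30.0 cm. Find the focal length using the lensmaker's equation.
1/f = (n − 1)(1/R₁ − 1/R₂) → f = 34.6 cm (converging lens)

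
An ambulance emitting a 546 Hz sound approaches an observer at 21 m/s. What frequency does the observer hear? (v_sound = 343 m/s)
f_obs = f·v/(v − v_s) = 581.6 Hz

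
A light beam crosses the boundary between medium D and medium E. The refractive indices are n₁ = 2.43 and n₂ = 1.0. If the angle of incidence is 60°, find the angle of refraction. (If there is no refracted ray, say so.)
sin θ₂ = (n₁/n₂)·sin θ₁ = 2.104 > 1, so there is no refracted ray — the light undergoes total internal reflection.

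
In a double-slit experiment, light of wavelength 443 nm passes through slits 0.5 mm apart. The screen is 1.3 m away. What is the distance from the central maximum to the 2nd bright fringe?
y = mλL/d = 2.304 mm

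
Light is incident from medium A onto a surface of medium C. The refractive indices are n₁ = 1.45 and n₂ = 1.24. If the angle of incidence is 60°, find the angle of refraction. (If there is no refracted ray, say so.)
sin θ₂ = (n₁/n₂)·sin θ₁ = 1.013 > 1, so there is no refracted ray — the light undergoes total internal reflection.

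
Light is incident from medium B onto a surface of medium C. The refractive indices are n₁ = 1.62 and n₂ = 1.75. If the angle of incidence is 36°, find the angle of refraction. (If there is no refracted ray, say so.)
sin θ₂ = (n₁/n₂)·sin θ₁ = 0.5441 → θ₂ = 32.96°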